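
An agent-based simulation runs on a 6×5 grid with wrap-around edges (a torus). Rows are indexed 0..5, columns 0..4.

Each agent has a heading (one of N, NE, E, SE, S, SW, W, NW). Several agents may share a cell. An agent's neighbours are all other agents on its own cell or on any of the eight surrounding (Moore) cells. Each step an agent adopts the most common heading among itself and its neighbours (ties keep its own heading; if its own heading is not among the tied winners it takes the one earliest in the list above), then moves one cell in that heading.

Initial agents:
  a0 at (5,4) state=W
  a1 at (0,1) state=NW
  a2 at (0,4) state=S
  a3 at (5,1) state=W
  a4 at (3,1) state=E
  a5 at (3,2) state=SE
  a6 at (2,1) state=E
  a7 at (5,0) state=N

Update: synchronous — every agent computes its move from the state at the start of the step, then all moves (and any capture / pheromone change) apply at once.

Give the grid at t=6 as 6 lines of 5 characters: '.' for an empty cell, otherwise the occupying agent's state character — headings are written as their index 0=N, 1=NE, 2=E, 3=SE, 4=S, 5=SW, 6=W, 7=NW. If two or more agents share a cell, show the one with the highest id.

.....
.....
..22.
..22.
.....
6..66

t=1: a0@(5,3):W a1@(5,0):NW a2@(1,4):S a3@(5,0):W a4@(3,2):E a5@(3,3):E a6@(2,2):E a7@(5,4):W
t=2: a0@(5,2):W a1@(5,4):W a2@(2,4):S a3@(5,4):W a4@(3,3):E a5@(3,4):E a6@(2,3):E a7@(5,3):W
t=3: a0@(5,1):W a1@(5,3):W a2@(2,0):E a3@(5,3):W a4@(3,4):E a5@(3,0):E a6@(2,4):E a7@(5,2):W
t=4: a0@(5,0):W a1@(5,2):W a2@(2,1):E a3@(5,2):W a4@(3,0):E a5@(3,1):E a6@(2,0):E a7@(5,1):W
t=5: a0@(5,4):W a1@(5,1):W a2@(2,2):E a3@(5,1):W a4@(3,1):E a5@(3,2):E a6@(2,1):E a7@(5,0):W
t=6: a0@(5,3):W a1@(5,0):W a2@(2,3):E a3@(5,0):W a4@(3,2):E a5@(3,3):E a6@(2,2):E a7@(5,4):W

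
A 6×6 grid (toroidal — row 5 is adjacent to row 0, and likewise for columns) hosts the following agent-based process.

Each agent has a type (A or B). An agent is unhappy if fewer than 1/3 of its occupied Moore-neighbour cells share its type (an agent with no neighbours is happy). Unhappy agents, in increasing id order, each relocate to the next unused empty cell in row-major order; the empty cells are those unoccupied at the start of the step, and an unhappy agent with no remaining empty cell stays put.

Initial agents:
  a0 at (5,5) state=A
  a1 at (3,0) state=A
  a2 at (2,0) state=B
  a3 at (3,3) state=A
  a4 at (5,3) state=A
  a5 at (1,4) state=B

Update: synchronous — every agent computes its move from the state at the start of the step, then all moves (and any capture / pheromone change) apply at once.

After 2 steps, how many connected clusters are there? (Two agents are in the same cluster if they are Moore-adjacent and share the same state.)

t=1: a0@(5,5):A a1@(0,0):A a2@(0,1):B a3@(3,3):A a4@(5,3):A a5@(1,4):B
t=2: a0@(5,5):A a1@(0,0):A a2@(0,2):B a3@(3,3):A a4@(5,3):A a5@(1,4):B

5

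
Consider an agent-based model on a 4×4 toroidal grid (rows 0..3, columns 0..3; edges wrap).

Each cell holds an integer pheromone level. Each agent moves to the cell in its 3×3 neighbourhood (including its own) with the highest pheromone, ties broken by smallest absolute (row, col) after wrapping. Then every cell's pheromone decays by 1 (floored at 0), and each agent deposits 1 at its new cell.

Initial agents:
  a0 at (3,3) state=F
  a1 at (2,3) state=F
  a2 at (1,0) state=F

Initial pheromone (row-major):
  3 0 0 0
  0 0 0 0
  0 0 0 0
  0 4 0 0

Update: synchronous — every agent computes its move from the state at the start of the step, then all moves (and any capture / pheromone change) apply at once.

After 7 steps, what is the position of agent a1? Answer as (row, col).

t=1: a0@(0,0) a1@(1,0) a2@(0,0) | pheromone: 4 0 0 0 / 1 0 0 0 / 0 0 0 0 / 0 3 0 0
t=2: a0@(0,0) a1@(0,0) a2@(0,0) | pheromone: 6 0 0 0 / 0 0 0 0 / 0 0 0 0 / 0 2 0 0
t=3: a0@(0,0) a1@(0,0) a2@(0,0) | pheromone: 8 0 0 0 / 0 0 0 0 / 0 0 0 0 / 0 1 0 0
t=4: a0@(0,0) a1@(0,0) a2@(0,0) | pheromone: 10 0 0 0 / 0 0 0 0 / 0 0 0 0 / 0 0 0 0
t=5: a0@(0,0) a1@(0,0) a2@(0,0) | pheromone: 12 0 0 0 / 0 0 0 0 / 0 0 0 0 / 0 0 0 0
t=6: a0@(0,0) a1@(0,0) a2@(0,0) | pheromone: 14 0 0 0 / 0 0 0 0 / 0 0 0 0 / 0 0 0 0
t=7: a0@(0,0) a1@(0,0) a2@(0,0) | pheromone: 16 0 0 0 / 0 0 0 0 / 0 0 0 0 / 0 0 0 0

(0, 0)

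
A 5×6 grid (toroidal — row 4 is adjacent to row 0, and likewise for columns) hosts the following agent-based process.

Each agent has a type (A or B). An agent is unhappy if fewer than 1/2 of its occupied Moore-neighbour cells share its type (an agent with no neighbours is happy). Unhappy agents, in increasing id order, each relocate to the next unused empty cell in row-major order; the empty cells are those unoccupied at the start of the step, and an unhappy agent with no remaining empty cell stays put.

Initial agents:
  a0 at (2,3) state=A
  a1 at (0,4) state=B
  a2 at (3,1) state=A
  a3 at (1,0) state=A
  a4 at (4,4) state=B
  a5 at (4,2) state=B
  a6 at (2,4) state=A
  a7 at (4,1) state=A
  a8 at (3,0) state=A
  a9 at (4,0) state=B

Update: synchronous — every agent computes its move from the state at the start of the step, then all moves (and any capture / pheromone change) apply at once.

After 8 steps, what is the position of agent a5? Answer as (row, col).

(0, 3)

t=1: a0@(2,3):A a1@(0,4):B a2@(3,1):A a3@(1,0):A a4@(4,4):B a5@(0,0):B a6@(2,4):A a7@(4,1):A a8@(3,0):A a9@(0,1):B
t=2: a0@(2,3):A a1@(0,4):B a2@(3,1):A a3@(0,2):A a4@(4,4):B a5@(0,3):B a6@(2,4):A a7@(4,1):A a8@(3,0):A a9@(0,5):B
t=3: (unchanged — steady state)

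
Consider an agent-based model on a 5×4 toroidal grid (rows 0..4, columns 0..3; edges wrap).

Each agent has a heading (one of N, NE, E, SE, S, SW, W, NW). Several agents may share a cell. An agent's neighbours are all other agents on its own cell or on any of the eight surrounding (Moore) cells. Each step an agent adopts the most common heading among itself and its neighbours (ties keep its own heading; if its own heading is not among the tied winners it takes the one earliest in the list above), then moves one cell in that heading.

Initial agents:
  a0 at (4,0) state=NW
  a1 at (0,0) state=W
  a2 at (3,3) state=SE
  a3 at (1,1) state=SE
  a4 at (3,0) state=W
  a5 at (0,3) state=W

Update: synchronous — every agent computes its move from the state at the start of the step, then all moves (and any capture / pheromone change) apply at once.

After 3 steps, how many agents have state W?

t=1: a0@(4,3):W a1@(0,3):W a2@(4,0):SE a3@(2,2):SE a4@(3,3):W a5@(0,2):W
t=2: a0@(4,2):W a1@(0,2):W a2@(4,3):W a3@(3,3):SE a4@(3,2):W a5@(0,1):W
t=3: a0@(4,1):W a1@(0,1):W a2@(4,2):W a3@(3,2):W a4@(3,1):W a5@(0,0):W

6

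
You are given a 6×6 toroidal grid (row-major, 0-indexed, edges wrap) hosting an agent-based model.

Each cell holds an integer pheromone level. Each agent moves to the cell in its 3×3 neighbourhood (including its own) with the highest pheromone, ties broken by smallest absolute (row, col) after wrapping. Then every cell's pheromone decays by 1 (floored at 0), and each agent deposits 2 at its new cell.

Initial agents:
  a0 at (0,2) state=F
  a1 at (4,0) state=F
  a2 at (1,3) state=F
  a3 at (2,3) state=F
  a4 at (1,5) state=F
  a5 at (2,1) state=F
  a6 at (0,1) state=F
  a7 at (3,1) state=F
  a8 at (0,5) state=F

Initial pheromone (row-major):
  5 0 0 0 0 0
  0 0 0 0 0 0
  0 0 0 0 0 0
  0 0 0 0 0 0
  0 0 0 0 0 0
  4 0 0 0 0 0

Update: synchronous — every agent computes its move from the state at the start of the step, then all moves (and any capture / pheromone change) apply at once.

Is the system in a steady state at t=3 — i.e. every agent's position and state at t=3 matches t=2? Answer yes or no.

no

t=1: a0@(0,1) a1@(5,0) a2@(0,2) a3@(1,2) a4@(0,0) a5@(1,0) a6@(0,0) a7@(2,0) a8@(0,0) | pheromone: 10 2 2 0 0 0 / 2 0 2 0 0 0 / 2 0 0 0 0 0 / 0 0 0 0 0 0 / 0 0 0 0 0 0 / 5 0 0 0 0 0
t=2: a0@(0,0) a1@(0,0) a2@(0,1) a3@(0,1) a4@(0,0) a5@(0,0) a6@(0,0) a7@(1,0) a8@(0,0) | pheromone: 21 5 1 0 0 0 / 3 0 1 0 0 0 / 1 0 0 0 0 0 / 0 0 0 0 0 0 / 0 0 0 0 0 0 / 4 0 0 0 0 0
t=3: a0@(0,0) a1@(0,0) a2@(0,0) a3@(0,0) a4@(0,0) a5@(0,0) a6@(0,0) a7@(0,0) a8@(0,0) | pheromone: 38 4 0 0 0 0 / 2 0 0 0 0 0 / 0 0 0 0 0 0 / 0 0 0 0 0 0 / 0 0 0 0 0 0 / 3 0 0 0 0 0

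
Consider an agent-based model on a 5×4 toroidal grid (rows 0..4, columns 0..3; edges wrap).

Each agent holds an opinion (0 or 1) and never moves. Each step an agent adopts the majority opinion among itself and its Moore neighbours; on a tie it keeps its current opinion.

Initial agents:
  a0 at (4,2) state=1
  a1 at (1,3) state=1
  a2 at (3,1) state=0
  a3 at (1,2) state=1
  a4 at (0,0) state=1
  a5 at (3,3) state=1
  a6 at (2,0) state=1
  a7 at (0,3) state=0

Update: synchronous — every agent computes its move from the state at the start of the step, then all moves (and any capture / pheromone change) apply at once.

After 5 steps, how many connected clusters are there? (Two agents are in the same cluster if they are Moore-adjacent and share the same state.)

t=1: a0@(4,2):1 a1@(1,3):1 a2@(3,1):1 a3@(1,2):1 a4@(0,0):1 a5@(3,3):1 a6@(2,0):1 a7@(0,3):1
t=2: (unchanged — steady state)

1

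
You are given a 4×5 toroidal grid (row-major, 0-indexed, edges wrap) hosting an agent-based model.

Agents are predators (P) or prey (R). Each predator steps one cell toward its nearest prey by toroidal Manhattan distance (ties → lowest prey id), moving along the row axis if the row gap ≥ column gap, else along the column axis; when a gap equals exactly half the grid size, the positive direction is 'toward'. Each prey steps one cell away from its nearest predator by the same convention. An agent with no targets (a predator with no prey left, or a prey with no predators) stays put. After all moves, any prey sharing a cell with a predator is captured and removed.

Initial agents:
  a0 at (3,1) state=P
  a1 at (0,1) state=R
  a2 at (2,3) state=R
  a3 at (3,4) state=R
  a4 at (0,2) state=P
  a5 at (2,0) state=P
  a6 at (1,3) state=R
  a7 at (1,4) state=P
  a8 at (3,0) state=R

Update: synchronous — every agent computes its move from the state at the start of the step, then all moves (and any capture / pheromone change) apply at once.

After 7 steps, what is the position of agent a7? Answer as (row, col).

(2, 2)

t=1: a0@(0,1):P a1@(1,1):R a2@(2,2):R a3@(3,3):R a4@(0,1):P a5@(3,0):P a6@(1,2):R a7@(1,3):P a8@(3,4):R
t=2: a0@(1,1):P a1@(2,1):R a2@(3,2):R a3@(3,2):R a4@(1,1):P a5@(3,4):P a7@(1,2):P a8@(3,3):R
t=3: a0@(2,1):P a1@(3,1):R a2@(3,1):R a3@(3,1):R a4@(2,1):P a5@(3,3):P a7@(2,2):P a8@(3,2):R
t=4: a0@(3,1):P a1@(0,1):R a2@(0,1):R a3@(0,1):R a4@(3,1):P a5@(3,2):P a7@(3,2):P
t=5: a0@(0,1):P a1@(1,1):R a2@(1,1):R a3@(1,1):R a4@(0,1):P a5@(0,2):P a7@(0,2):P
t=6: a0@(1,1):P a1@(2,1):R a2@(2,1):R a3@(2,1):R a4@(1,1):P a5@(1,2):P a7@(1,2):P
t=7: a0@(2,1):P a1@(3,1):R a2@(3,1):R a3@(3,1):R a4@(2,1):P a5@(2,2):P a7@(2,2):P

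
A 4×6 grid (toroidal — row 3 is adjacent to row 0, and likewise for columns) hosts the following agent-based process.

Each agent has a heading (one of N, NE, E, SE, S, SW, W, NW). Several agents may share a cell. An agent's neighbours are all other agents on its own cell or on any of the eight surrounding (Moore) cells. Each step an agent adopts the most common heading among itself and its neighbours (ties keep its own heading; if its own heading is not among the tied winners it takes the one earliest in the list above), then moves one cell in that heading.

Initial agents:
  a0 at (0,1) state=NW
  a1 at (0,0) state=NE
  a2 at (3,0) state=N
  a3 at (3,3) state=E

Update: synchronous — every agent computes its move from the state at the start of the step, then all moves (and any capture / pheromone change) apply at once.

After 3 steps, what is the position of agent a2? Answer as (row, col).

(0, 0)

t=1: a0@(3,0):NW a1@(3,1):NE a2@(2,0):N a3@(3,4):E
t=2: a0@(2,5):NW a1@(2,2):NE a2@(1,0):N a3@(3,5):E
t=3: a0@(1,4):NW a1@(1,3):NE a2@(0,0):N a3@(3,0):E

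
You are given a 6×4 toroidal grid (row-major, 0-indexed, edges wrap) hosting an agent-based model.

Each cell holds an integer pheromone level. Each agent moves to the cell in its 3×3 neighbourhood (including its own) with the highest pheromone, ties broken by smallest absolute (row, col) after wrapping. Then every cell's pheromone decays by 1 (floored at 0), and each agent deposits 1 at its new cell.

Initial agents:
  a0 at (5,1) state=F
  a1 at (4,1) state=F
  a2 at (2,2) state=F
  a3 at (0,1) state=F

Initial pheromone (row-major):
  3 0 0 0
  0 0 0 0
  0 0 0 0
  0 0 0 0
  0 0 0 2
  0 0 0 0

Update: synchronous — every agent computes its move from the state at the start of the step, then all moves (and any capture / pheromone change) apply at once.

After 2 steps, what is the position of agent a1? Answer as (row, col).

(3, 0)

t=1: a0@(0,0) a1@(3,0) a2@(1,1) a3@(0,0) | pheromone: 4 0 0 0 / 0 1 0 0 / 0 0 0 0 / 1 0 0 0 / 0 0 0 1 / 0 0 0 0
t=2: a0@(0,0) a1@(3,0) a2@(0,0) a3@(0,0) | pheromone: 6 0 0 0 / 0 0 0 0 / 0 0 0 0 / 1 0 0 0 / 0 0 0 0 / 0 0 0 0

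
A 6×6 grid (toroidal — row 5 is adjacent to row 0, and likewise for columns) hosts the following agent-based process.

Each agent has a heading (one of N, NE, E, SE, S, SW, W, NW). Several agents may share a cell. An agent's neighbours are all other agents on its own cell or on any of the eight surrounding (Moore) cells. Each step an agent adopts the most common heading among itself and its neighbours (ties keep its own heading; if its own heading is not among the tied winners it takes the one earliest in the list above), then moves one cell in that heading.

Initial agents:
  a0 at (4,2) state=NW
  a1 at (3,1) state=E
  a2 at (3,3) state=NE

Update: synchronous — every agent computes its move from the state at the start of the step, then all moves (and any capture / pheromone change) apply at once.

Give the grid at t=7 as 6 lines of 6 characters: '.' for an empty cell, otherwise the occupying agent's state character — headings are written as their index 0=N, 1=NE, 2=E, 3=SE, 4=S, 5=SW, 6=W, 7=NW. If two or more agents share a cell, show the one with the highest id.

......
......
....1.
.72...
......
......

t=1: a0@(3,1):NW a1@(3,2):E a2@(2,4):NE
t=2: a0@(2,0):NW a1@(3,3):E a2@(1,5):NE
t=3: a0@(1,5):NW a1@(3,4):E a2@(0,0):NE
t=4: a0@(0,4):NW a1@(3,5):E a2@(5,1):NE
t=5: a0@(5,3):NW a1@(3,0):E a2@(4,2):NE
t=6: a0@(4,2):NW a1@(3,1):E a2@(3,3):NE
t=7: a0@(3,1):NW a1@(3,2):E a2@(2,4):NE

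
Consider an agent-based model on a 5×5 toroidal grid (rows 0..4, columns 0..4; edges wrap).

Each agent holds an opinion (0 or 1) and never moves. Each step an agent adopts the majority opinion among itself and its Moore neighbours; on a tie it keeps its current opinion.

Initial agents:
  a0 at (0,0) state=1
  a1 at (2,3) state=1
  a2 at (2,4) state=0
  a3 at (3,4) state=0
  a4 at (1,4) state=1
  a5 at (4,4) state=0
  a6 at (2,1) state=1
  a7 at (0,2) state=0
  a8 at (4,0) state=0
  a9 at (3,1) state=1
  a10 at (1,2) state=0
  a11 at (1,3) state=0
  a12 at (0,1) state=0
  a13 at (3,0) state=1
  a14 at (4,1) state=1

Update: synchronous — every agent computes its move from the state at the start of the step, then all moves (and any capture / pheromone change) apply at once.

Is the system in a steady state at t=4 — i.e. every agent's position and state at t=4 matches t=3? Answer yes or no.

no

t=1: a0@(0,0):1 a1@(2,3):0 a2@(2,4):0 a3@(3,4):0 a4@(1,4):1 a5@(4,4):0 a6@(2,1):1 a7@(0,2):0 a8@(4,0):0 a9@(3,1):1 a10@(1,2):0 a11@(1,3):0 a12@(0,1):0 a13@(3,0):1 a14@(4,1):1
t=2: a0@(0,0):1 a1@(2,3):0 a2@(2,4):0 a3@(3,4):0 a4@(1,4):0 a5@(4,4):0 a6@(2,1):1 a7@(0,2):0 a8@(4,0):0 a9@(3,1):1 a10@(1,2):0 a11@(1,3):0 a12@(0,1):0 a13@(3,0):1 a14@(4,1):1
t=3: a0@(0,0):0 a1@(2,3):0 a2@(2,4):0 a3@(3,4):0 a4@(1,4):0 a5@(4,4):0 a6@(2,1):1 a7@(0,2):0 a8@(4,0):0 a9@(3,1):1 a10@(1,2):0 a11@(1,3):0 a12@(0,1):0 a13@(3,0):1 a14@(4,1):1
t=4: a0@(0,0):0 a1@(2,3):0 a2@(2,4):0 a3@(3,4):0 a4@(1,4):0 a5@(4,4):0 a6@(2,1):1 a7@(0,2):0 a8@(4,0):0 a9@(3,1):1 a10@(1,2):0 a11@(1,3):0 a12@(0,1):0 a13@(3,0):1 a14@(4,1):0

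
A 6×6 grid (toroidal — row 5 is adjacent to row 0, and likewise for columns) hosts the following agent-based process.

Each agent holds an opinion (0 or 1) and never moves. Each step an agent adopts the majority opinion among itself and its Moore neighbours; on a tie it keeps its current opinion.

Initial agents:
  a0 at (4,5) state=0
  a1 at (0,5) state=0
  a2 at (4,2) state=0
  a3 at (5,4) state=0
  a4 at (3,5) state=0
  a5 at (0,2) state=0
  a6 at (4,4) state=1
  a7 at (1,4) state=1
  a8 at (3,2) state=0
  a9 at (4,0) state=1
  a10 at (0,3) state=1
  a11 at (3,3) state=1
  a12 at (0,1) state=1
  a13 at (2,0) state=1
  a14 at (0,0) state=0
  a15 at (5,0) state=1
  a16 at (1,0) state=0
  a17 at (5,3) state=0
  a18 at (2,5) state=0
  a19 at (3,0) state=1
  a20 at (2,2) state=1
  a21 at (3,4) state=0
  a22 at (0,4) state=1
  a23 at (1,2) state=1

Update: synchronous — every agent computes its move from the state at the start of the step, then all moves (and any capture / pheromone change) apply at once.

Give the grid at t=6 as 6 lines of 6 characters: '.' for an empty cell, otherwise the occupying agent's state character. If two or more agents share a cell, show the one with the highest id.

011110
0.1.1.
0.1..0
0.0000
0.0.00
0..00.

t=1: a0@(4,5):0 a1@(0,5):0 a2@(4,2):0 a3@(5,4):0 a4@(3,5):0 a5@(0,2):1 a6@(4,4):0 a7@(1,4):1 a8@(3,2):0 a9@(4,0):1 a10@(0,3):1 a11@(3,3):1 a12@(0,1):1 a13@(2,0):0 a14@(0,0):0 a15@(5,0):1 a16@(1,0):0 a17@(5,3):0 a18@(2,5):0 a19@(3,0):1 a20@(2,2):1 a21@(3,4):0 a22@(0,4):1 a23@(1,2):1
t=2: a0@(4,5):0 a1@(0,5):0 a2@(4,2):0 a3@(5,4):0 a4@(3,5):0 a5@(0,2):1 a6@(4,4):0 a7@(1,4):1 a8@(3,2):0 a9@(4,0):1 a10@(0,3):1 a11@(3,3):0 a12@(0,1):1 a13@(2,0):0 a14@(0,0):0 a15@(5,0):1 a16@(1,0):0 a17@(5,3):0 a18@(2,5):0 a19@(3,0):0 a20@(2,2):1 a21@(3,4):0 a22@(0,4):1 a23@(1,2):1
t=3: a0@(4,5):0 a1@(0,5):0 a2@(4,2):0 a3@(5,4):0 a4@(3,5):0 a5@(0,2):1 a6@(4,4):0 a7@(1,4):1 a8@(3,2):0 a9@(4,0):0 a10@(0,3):1 a11@(3,3):0 a12@(0,1):1 a13@(2,0):0 a14@(0,0):0 a15@(5,0):1 a16@(1,0):0 a17@(5,3):0 a18@(2,5):0 a19@(3,0):0 a20@(2,2):1 a21@(3,4):0 a22@(0,4):1 a23@(1,2):1
t=4: a0@(4,5):0 a1@(0,5):0 a2@(4,2):0 a3@(5,4):0 a4@(3,5):0 a5@(0,2):1 a6@(4,4):0 a7@(1,4):1 a8@(3,2):0 a9@(4,0):0 a10@(0,3):1 a11@(3,3):0 a12@(0,1):1 a13@(2,0):0 a14@(0,0):0 a15@(5,0):0 a16@(1,0):0 a17@(5,3):0 a18@(2,5):0 a19@(3,0):0 a20@(2,2):1 a21@(3,4):0 a22@(0,4):1 a23@(1,2):1
t=5: (unchanged — steady state)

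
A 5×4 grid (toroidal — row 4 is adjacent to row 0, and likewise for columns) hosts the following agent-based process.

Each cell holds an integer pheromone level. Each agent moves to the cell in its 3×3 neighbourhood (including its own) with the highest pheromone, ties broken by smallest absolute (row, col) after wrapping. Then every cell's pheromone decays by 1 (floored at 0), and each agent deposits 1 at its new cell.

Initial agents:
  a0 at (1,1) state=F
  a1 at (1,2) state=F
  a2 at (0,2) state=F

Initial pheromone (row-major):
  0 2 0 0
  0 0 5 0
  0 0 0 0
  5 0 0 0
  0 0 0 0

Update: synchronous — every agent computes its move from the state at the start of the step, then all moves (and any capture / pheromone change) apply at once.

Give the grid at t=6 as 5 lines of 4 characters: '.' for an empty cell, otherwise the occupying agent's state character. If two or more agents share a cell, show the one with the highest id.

t=1: a0@(1,2) a1@(1,2) a2@(1,2) | pheromone: 0 1 0 0 / 0 0 7 0 / 0 0 0 0 / 4 0 0 0 / 0 0 0 0
t=2: a0@(1,2) a1@(1,2) a2@(1,2) | pheromone: 0 0 0 0 / 0 0 9 0 / 0 0 0 0 / 3 0 0 0 / 0 0 0 0
t=3: a0@(1,2) a1@(1,2) a2@(1,2) | pheromone: 0 0 0 0 / 0 0 11 0 / 0 0 0 0 / 2 0 0 0 / 0 0 0 0
t=4: a0@(1,2) a1@(1,2) a2@(1,2) | pheromone: 0 0 0 0 / 0 0 13 0 / 0 0 0 0 / 1 0 0 0 / 0 0 0 0
t=5: a0@(1,2) a1@(1,2) a2@(1,2) | pheromone: 0 0 0 0 / 0 0 15 0 / 0 0 0 0 / 0 0 0 0 / 0 0 0 0
t=6: a0@(1,2) a1@(1,2) a2@(1,2) | pheromone: 0 0 0 0 / 0 0 17 0 / 0 0 0 0 / 0 0 0 0 / 0 0 0 0

....
..F.
....
....
....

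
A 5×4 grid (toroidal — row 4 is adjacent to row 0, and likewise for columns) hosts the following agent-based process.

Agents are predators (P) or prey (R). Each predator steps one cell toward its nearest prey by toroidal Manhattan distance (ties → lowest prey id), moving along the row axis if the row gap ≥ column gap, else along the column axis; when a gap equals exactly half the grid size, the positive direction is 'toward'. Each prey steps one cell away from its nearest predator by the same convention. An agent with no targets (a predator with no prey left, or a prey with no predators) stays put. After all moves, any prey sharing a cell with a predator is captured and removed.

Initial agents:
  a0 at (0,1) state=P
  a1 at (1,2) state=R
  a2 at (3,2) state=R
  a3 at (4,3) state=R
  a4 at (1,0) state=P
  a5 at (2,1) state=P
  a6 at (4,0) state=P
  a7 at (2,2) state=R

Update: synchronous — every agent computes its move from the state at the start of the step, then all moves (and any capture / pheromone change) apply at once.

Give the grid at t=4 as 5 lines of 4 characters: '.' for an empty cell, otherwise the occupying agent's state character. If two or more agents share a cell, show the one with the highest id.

....
....
.PR.
.P..
....

t=1: a0@(1,1):P a2@(4,2):R a3@(4,2):R a4@(1,1):P a5@(2,2):P a6@(4,3):P a7@(2,3):R
t=2: a0@(0,1):P a2@(4,1):R a3@(4,1):R a4@(0,1):P a5@(2,3):P a6@(4,2):P a7@(2,0):R
t=3: a0@(4,1):P a2@(3,1):R a3@(3,1):R a4@(4,1):P a5@(2,0):P a6@(4,1):P a7@(2,1):R
t=4: a0@(3,1):P a4@(3,1):P a5@(2,1):P a6@(3,1):P a7@(2,2):R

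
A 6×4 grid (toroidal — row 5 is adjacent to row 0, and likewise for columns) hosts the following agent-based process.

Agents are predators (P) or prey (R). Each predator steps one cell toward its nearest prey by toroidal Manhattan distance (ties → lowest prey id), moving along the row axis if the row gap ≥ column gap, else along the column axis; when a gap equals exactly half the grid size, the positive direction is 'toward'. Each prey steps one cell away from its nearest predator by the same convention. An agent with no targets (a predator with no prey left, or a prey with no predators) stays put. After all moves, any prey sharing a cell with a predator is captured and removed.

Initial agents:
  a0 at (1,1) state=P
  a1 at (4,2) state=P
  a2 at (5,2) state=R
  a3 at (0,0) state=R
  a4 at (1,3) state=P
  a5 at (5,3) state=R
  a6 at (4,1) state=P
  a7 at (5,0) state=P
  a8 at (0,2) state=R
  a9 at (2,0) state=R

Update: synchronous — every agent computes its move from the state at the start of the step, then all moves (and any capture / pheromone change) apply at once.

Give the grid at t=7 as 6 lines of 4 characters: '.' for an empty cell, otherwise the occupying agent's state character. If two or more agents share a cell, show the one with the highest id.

t=1: a0@(0,1):P a1@(5,2):P a2@(0,2):R a3@(1,0):R a4@(0,3):P a6@(5,1):P a7@(0,0):P a9@(3,0):R
t=2: a0@(0,2):P a1@(0,2):P a2@(0,3):R a3@(2,0):R a4@(0,2):P a6@(0,1):P a7@(1,0):P a9@(2,0):R
t=3: a0@(0,3):P a1@(0,3):P a2@(0,0):R a3@(3,0):R a4@(0,3):P a6@(0,2):P a7@(2,0):P a9@(3,0):R
t=4: a0@(0,0):P a1@(0,0):P a2@(0,1):R a3@(4,0):R a4@(0,0):P a6@(0,3):P a7@(3,0):P a9@(4,0):R
t=5: a0@(0,1):P a1@(0,1):P a2@(0,2):R a3@(5,0):R a4@(0,1):P a6@(0,0):P a7@(4,0):P a9@(5,0):R
t=6: a0@(0,2):P a1@(0,2):P a2@(0,3):R a3@(4,0):R a4@(0,2):P a6@(5,0):P a7@(5,0):P a9@(4,0):R
t=7: a0@(0,3):P a1@(0,3):P a2@(0,0):R a3@(3,0):R a4@(0,3):P a6@(4,0):P a7@(4,0):P a9@(3,0):R

R..P
....
....
R...
P...
....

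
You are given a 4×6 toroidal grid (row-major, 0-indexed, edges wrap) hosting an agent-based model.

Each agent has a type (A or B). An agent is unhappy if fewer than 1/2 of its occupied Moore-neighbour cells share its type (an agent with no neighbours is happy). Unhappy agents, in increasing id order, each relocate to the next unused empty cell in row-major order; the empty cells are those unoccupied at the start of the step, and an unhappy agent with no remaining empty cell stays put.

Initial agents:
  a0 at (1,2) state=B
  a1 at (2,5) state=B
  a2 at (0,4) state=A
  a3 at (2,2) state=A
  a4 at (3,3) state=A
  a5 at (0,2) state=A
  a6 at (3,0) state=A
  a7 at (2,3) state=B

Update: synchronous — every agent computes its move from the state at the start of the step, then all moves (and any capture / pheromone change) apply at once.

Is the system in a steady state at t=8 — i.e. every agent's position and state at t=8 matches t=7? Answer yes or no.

no

t=1: a0@(0,0):B a1@(0,1):B a2@(0,4):A a3@(0,3):A a4@(3,3):A a5@(0,2):A a6@(0,5):A a7@(1,0):B
t=2: a0@(0,0):B a1@(0,1):B a2@(0,4):A a3@(0,3):A a4@(3,3):A a5@(0,2):A a6@(1,1):A a7@(1,0):B
t=3: a0@(0,0):B a1@(0,1):B a2@(0,4):A a3@(0,3):A a4@(3,3):A a5@(0,2):A a6@(0,5):A a7@(1,0):B
t=4: a0@(0,0):B a1@(0,1):B a2@(0,4):A a3@(0,3):A a4@(3,3):A a5@(0,2):A a6@(1,1):A a7@(1,0):B
t=5: a0@(0,0):B a1@(0,1):B a2@(0,4):A a3@(0,3):A a4@(3,3):A a5@(0,2):A a6@(0,5):A a7@(1,0):B
t=6: a0@(0,0):B a1@(0,1):B a2@(0,4):A a3@(0,3):A a4@(3,3):A a5@(0,2):A a6@(1,1):A a7@(1,0):B
t=7: a0@(0,0):B a1@(0,1):B a2@(0,4):A a3@(0,3):A a4@(3,3):A a5@(0,2):A a6@(0,5):A a7@(1,0):B
t=8: a0@(0,0):B a1@(0,1):B a2@(0,4):A a3@(0,3):A a4@(3,3):A a5@(0,2):A a6@(1,1):A a7@(1,0):B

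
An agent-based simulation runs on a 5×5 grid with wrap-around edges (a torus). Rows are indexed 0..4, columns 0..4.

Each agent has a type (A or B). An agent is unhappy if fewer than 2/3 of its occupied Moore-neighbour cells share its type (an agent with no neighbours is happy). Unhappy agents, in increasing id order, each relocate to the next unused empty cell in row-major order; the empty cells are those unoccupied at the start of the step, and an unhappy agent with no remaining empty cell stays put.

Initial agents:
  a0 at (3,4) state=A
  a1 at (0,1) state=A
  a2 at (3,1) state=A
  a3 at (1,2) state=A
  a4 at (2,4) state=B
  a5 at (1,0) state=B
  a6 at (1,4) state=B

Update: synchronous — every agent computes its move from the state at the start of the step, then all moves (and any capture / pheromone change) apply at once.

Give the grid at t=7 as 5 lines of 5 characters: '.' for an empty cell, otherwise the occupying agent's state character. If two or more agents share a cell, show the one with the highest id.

.AA..
B.A.B
....B
.A...
.....

t=1: a0@(0,0):A a1@(0,2):A a2@(3,1):A a3@(1,2):A a4@(2,4):B a5@(1,0):B a6@(1,4):B
t=2: a0@(0,1):A a1@(0,2):A a2@(3,1):A a3@(1,2):A a4@(2,4):B a5@(1,0):B a6@(1,4):B
t=3: (unchanged — steady state)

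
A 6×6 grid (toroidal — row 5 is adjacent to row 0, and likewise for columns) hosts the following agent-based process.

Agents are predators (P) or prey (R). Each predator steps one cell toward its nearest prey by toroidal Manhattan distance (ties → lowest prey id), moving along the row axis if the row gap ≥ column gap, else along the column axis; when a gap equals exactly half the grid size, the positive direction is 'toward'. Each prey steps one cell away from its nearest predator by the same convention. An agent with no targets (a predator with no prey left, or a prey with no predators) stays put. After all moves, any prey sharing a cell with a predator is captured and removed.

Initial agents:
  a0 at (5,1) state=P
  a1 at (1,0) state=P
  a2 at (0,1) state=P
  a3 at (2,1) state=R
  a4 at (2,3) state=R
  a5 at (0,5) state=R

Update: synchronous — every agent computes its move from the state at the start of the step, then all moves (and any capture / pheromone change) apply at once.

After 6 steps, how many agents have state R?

3

t=1: a0@(0,1):P a1@(2,0):P a2@(1,1):P a3@(3,1):R a4@(2,2):R a5@(5,5):R
t=2: a0@(1,1):P a1@(3,0):P a2@(2,1):P a3@(4,1):R a4@(2,3):R a5@(5,4):R
t=3: a0@(2,1):P a1@(4,0):P a2@(3,1):P a3@(5,1):R a4@(2,4):R a5@(0,4):R
t=4: a0@(3,1):P a1@(5,0):P a2@(4,1):P a3@(0,1):R a4@(2,3):R a5@(1,4):R
t=5: a0@(4,1):P a1@(0,0):P a2@(5,1):P a3@(1,1):R a4@(2,4):R a5@(2,4):R
t=6: a0@(5,1):P a1@(1,0):P a2@(0,1):P a3@(2,1):R a4@(3,4):R a5@(3,4):R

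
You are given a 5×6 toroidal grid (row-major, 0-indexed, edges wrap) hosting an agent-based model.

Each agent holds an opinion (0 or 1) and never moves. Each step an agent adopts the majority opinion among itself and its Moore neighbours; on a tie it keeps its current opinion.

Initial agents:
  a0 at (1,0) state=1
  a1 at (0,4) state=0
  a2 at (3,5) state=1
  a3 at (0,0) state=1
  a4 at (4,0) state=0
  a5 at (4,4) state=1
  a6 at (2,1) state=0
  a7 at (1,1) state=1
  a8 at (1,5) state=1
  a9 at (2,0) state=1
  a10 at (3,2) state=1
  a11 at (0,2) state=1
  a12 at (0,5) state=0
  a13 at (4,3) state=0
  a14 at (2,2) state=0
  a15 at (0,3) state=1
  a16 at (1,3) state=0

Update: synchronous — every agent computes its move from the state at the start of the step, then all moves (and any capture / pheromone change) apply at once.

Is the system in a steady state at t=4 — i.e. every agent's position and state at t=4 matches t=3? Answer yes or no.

no

t=1: a0@(1,0):1 a1@(0,4):0 a2@(3,5):1 a3@(0,0):1 a4@(4,0):0 a5@(4,4):1 a6@(2,1):1 a7@(1,1):1 a8@(1,5):1 a9@(2,0):1 a10@(3,2):0 a11@(0,2):1 a12@(0,5):1 a13@(4,3):1 a14@(2,2):0 a15@(0,3):1 a16@(1,3):0
t=2: a0@(1,0):1 a1@(0,4):1 a2@(3,5):1 a3@(0,0):1 a4@(4,0):1 a5@(4,4):1 a6@(2,1):1 a7@(1,1):1 a8@(1,5):1 a9@(2,0):1 a10@(3,2):0 a11@(0,2):1 a12@(0,5):1 a13@(4,3):1 a14@(2,2):0 a15@(0,3):1 a16@(1,3):0
t=3: a0@(1,0):1 a1@(0,4):1 a2@(3,5):1 a3@(0,0):1 a4@(4,0):1 a5@(4,4):1 a6@(2,1):1 a7@(1,1):1 a8@(1,5):1 a9@(2,0):1 a10@(3,2):0 a11@(0,2):1 a12@(0,5):1 a13@(4,3):1 a14@(2,2):0 a15@(0,3):1 a16@(1,3):1
t=4: a0@(1,0):1 a1@(0,4):1 a2@(3,5):1 a3@(0,0):1 a4@(4,0):1 a5@(4,4):1 a6@(2,1):1 a7@(1,1):1 a8@(1,5):1 a9@(2,0):1 a10@(3,2):0 a11@(0,2):1 a12@(0,5):1 a13@(4,3):1 a14@(2,2):1 a15@(0,3):1 a16@(1,3):1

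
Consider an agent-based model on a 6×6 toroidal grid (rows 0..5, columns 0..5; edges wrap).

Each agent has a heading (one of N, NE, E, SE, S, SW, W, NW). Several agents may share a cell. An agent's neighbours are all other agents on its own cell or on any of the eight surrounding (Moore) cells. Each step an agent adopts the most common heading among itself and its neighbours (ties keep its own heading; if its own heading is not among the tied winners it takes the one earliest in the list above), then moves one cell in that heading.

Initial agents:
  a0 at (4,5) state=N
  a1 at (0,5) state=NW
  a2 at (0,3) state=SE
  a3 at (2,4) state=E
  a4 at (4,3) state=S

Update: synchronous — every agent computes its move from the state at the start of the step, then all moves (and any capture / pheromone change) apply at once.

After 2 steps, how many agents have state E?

1

t=1: a0@(3,5):N a1@(5,4):NW a2@(1,4):SE a3@(2,5):E a4@(5,3):S
t=2: a0@(2,5):N a1@(4,3):NW a2@(2,5):SE a3@(2,0):E a4@(0,3):S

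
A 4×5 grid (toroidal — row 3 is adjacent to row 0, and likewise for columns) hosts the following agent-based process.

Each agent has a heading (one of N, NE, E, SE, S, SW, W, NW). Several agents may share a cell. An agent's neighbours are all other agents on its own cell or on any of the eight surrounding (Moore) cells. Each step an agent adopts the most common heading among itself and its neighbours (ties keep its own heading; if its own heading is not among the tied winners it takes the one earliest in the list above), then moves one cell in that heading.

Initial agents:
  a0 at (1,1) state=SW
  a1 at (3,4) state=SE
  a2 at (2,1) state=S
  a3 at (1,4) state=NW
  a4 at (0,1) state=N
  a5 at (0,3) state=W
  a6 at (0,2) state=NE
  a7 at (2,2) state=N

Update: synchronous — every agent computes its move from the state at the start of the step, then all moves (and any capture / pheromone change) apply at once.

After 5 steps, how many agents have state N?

8

t=1: a0@(0,1):N a1@(0,0):SE a2@(3,1):S a3@(0,3):NW a4@(3,1):N a5@(0,2):W a6@(3,3):NE a7@(1,2):N
t=2: a0@(3,1):N a1@(3,0):N a2@(2,1):N a3@(3,2):NW a4@(2,1):N a5@(3,2):N a6@(2,4):NE a7@(0,2):N
t=3: a0@(2,1):N a1@(2,0):N a2@(1,1):N a3@(2,2):N a4@(1,1):N a5@(2,2):N a6@(1,0):NE a7@(3,2):N
t=4: a0@(1,1):N a1@(1,0):N a2@(0,1):N a3@(1,2):N a4@(0,1):N a5@(1,2):N a6@(0,0):N a7@(2,2):N
t=5: a0@(0,1):N a1@(0,0):N a2@(3,1):N a3@(0,2):N a4@(3,1):N a5@(0,2):N a6@(3,0):N a7@(1,2):N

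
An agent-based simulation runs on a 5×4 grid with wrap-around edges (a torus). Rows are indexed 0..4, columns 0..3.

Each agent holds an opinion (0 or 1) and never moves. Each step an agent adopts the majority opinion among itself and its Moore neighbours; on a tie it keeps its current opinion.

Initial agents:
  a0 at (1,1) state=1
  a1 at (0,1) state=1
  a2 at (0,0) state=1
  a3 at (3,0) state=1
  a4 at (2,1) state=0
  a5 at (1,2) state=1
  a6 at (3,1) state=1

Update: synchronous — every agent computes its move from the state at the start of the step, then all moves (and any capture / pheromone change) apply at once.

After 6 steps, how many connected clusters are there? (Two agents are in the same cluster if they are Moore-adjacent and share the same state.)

t=1: a0@(1,1):1 a1@(0,1):1 a2@(0,0):1 a3@(3,0):1 a4@(2,1):1 a5@(1,2):1 a6@(3,1):1
t=2: (unchanged — steady state)

1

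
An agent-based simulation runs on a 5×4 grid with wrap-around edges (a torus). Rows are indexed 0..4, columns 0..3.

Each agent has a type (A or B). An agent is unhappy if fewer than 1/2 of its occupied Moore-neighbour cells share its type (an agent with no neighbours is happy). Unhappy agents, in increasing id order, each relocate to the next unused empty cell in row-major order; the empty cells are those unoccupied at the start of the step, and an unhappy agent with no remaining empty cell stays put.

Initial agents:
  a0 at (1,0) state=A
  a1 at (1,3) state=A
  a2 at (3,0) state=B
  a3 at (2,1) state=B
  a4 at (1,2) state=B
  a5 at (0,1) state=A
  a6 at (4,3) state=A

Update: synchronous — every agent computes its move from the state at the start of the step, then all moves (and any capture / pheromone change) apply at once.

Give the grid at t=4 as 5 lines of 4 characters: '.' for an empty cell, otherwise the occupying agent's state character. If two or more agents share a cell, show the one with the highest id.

t=1: a0@(1,0):A a1@(1,3):A a2@(3,0):B a3@(2,1):B a4@(0,0):B a5@(0,1):A a6@(0,2):A
t=2: a0@(1,0):A a1@(1,3):A a2@(3,0):B a3@(2,1):B a4@(0,3):B a5@(0,1):A a6@(0,2):A
t=3: a0@(1,0):A a1@(1,3):A a2@(3,0):B a3@(2,1):B a4@(0,0):B a5@(0,1):A a6@(0,2):A
t=4: a0@(1,0):A a1@(1,3):A a2@(3,0):B a3@(2,1):B a4@(0,3):B a5@(0,1):A a6@(0,2):A

.AAB
A..A
.B..
B...
....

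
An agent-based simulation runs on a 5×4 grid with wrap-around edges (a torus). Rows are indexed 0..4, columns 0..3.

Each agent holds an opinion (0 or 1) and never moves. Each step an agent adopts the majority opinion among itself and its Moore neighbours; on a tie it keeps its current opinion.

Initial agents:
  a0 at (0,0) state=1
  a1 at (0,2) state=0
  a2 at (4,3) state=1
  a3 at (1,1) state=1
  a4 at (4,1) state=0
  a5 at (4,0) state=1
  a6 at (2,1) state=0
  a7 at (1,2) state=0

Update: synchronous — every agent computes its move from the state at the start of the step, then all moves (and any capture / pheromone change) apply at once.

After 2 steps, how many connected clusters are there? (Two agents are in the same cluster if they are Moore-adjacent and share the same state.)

2

t=1: a0@(0,0):1 a1@(0,2):0 a2@(4,3):1 a3@(1,1):0 a4@(4,1):0 a5@(4,0):1 a6@(2,1):0 a7@(1,2):0
t=2: (unchanged — steady state)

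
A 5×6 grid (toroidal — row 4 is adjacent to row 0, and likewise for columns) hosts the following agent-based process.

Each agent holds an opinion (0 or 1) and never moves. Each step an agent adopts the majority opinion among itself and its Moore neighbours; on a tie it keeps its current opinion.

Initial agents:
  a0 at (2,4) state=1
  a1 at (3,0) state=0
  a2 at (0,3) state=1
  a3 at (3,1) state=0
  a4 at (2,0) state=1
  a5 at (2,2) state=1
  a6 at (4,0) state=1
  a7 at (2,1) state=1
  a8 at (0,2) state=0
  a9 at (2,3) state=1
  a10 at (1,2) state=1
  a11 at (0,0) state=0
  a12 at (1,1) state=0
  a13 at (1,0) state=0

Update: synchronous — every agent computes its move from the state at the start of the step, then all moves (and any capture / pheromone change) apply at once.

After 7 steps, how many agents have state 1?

t=1: a0@(2,4):1 a1@(3,0):1 a2@(0,3):1 a3@(3,1):1 a4@(2,0):0 a5@(2,2):1 a6@(4,0):0 a7@(2,1):1 a8@(0,2):0 a9@(2,3):1 a10@(1,2):1 a11@(0,0):0 a12@(1,1):0 a13@(1,0):0
t=2: (unchanged — steady state)

8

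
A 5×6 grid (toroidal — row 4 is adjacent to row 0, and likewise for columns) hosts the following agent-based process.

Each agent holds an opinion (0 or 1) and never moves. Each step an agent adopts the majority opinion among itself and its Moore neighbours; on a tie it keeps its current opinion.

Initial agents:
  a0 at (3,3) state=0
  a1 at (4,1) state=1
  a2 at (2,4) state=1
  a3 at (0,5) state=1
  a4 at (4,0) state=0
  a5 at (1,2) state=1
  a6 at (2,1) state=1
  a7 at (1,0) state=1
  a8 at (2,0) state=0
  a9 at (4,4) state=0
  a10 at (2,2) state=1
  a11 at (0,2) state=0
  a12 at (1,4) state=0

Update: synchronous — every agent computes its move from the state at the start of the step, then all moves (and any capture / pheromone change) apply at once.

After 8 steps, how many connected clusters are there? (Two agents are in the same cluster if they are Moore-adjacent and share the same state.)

t=1: a0@(3,3):0 a1@(4,1):0 a2@(2,4):0 a3@(0,5):0 a4@(4,0):1 a5@(1,2):1 a6@(2,1):1 a7@(1,0):1 a8@(2,0):1 a9@(4,4):0 a10@(2,2):1 a11@(0,2):1 a12@(1,4):1
t=2: a0@(3,3):0 a1@(4,1):1 a2@(2,4):0 a3@(0,5):1 a4@(4,0):0 a5@(1,2):1 a6@(2,1):1 a7@(1,0):1 a8@(2,0):1 a9@(4,4):0 a10@(2,2):1 a11@(0,2):1 a12@(1,4):0
t=3: a0@(3,3):0 a1@(4,1):1 a2@(2,4):0 a3@(0,5):0 a4@(4,0):1 a5@(1,2):1 a6@(2,1):1 a7@(1,0):1 a8@(2,0):1 a9@(4,4):0 a10@(2,2):1 a11@(0,2):1 a12@(1,4):0
t=4: (unchanged — steady state)

2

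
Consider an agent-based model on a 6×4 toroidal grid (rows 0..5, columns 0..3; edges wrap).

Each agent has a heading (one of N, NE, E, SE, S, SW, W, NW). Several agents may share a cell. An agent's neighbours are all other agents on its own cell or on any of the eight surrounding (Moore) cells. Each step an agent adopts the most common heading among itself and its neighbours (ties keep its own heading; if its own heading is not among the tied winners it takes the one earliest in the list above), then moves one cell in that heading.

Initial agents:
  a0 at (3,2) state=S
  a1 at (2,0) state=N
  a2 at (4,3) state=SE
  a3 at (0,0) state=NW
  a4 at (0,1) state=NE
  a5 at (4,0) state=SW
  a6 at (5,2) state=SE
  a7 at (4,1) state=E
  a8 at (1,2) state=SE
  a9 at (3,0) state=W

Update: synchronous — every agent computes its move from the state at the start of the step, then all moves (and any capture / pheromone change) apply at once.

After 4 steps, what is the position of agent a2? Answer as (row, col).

(2, 3)

t=1: a0@(4,2):S a1@(1,0):N a2@(5,0):SE a3@(5,3):NW a4@(1,2):SE a5@(5,3):SW a6@(0,3):SE a7@(4,2):E a8@(2,3):SE a9@(3,3):W
t=2: a0@(5,2):S a1@(2,1):SE a2@(0,1):SE a3@(0,0):SE a4@(2,3):SE a5@(0,0):SE a6@(1,0):SE a7@(4,3):E a8@(3,0):SE a9@(3,2):W
t=3: a0@(0,2):S a1@(3,2):SE a2@(1,2):SE a3@(1,1):SE a4@(3,0):SE a5@(1,1):SE a6@(2,1):SE a7@(4,0):E a8@(4,1):SE a9@(4,3):SE
t=4: a0@(1,3):SE a1@(4,3):SE a2@(2,3):SE a3@(2,2):SE a4@(4,1):SE a5@(2,2):SE a6@(3,2):SE a7@(5,1):SE a8@(5,2):SE a9@(5,0):SE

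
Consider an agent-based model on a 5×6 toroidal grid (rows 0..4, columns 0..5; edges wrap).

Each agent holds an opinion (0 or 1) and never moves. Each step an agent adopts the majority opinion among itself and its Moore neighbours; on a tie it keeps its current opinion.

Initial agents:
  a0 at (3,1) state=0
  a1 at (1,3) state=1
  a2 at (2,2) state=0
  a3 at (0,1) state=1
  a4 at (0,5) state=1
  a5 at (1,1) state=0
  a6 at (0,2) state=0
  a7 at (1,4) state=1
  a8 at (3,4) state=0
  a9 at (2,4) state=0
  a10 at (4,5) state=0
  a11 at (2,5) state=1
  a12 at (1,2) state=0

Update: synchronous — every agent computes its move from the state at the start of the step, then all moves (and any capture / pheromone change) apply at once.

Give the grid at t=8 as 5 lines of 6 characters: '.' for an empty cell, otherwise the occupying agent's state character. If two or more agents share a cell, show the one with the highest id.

t=1: a0@(3,1):0 a1@(1,3):0 a2@(2,2):0 a3@(0,1):0 a4@(0,5):1 a5@(1,1):0 a6@(0,2):0 a7@(1,4):1 a8@(3,4):0 a9@(2,4):1 a10@(4,5):0 a11@(2,5):1 a12@(1,2):0
t=2: (unchanged — steady state)

.00..1
.0001.
..0.11
.0..0.
.....0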